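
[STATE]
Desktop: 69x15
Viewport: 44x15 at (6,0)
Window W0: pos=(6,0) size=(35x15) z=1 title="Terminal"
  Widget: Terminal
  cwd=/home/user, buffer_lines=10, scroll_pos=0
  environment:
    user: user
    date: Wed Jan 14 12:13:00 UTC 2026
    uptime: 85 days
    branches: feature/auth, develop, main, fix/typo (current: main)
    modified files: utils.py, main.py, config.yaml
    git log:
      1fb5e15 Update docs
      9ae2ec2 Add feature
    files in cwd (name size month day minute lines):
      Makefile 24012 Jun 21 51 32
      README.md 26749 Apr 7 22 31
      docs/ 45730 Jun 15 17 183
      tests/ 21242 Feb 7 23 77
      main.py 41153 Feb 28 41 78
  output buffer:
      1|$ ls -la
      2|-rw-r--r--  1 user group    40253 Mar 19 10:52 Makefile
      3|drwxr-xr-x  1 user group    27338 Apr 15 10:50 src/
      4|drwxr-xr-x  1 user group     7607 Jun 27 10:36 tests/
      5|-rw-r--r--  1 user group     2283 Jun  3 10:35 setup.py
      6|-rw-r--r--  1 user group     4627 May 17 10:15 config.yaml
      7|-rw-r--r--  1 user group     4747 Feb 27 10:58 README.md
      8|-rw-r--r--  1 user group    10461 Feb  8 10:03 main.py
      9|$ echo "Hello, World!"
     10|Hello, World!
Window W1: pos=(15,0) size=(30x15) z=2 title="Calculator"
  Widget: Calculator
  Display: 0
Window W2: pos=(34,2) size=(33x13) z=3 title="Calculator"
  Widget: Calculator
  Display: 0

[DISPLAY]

┏━━━━━━━━┏━━━━━━━━━━━━━━━━━━━━━━━━━━━━┓     
┃ Termina┃ Calculator                 ┃     
┠────────┠──────────────────┏━━━━━━━━━━━━━━━
┃$ ls -la┃                  ┃ Calculator    
┃-rw-r--r┃┌───┬───┬───┬───┐ ┠───────────────
┃drwxr-xr┃│ 7 │ 8 │ 9 │ ÷ │ ┃               
┃drwxr-xr┃├───┼───┼───┼───┤ ┃┌───┬───┬───┬──
┃-rw-r--r┃│ 4 │ 5 │ 6 │ × │ ┃│ 7 │ 8 │ 9 │ ÷
┃-rw-r--r┃├───┼───┼───┼───┤ ┃├───┼───┼───┼──
┃-rw-r--r┃│ 1 │ 2 │ 3 │ - │ ┃│ 4 │ 5 │ 6 │ ×
┃-rw-r--r┃├───┼───┼───┼───┤ ┃├───┼───┼───┼──
┃$ echo "┃│ 0 │ . │ = │ + │ ┃│ 1 │ 2 │ 3 │ -
┃Hello, W┃├───┼───┼───┼───┤ ┃├───┼───┼───┼──
┃$ █     ┃│ C │ MC│ MR│ M+│ ┃│ 0 │ . │ = │ +
┗━━━━━━━━┗━━━━━━━━━━━━━━━━━━┗━━━━━━━━━━━━━━━


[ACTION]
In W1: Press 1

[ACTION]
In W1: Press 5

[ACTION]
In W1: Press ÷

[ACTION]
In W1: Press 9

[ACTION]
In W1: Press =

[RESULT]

┏━━━━━━━━┏━━━━━━━━━━━━━━━━━━━━━━━━━━━━┓     
┃ Termina┃ Calculator                 ┃     
┠────────┠──────────────────┏━━━━━━━━━━━━━━━
┃$ ls -la┃                 1┃ Calculator    
┃-rw-r--r┃┌───┬───┬───┬───┐ ┠───────────────
┃drwxr-xr┃│ 7 │ 8 │ 9 │ ÷ │ ┃               
┃drwxr-xr┃├───┼───┼───┼───┤ ┃┌───┬───┬───┬──
┃-rw-r--r┃│ 4 │ 5 │ 6 │ × │ ┃│ 7 │ 8 │ 9 │ ÷
┃-rw-r--r┃├───┼───┼───┼───┤ ┃├───┼───┼───┼──
┃-rw-r--r┃│ 1 │ 2 │ 3 │ - │ ┃│ 4 │ 5 │ 6 │ ×
┃-rw-r--r┃├───┼───┼───┼───┤ ┃├───┼───┼───┼──
┃$ echo "┃│ 0 │ . │ = │ + │ ┃│ 1 │ 2 │ 3 │ -
┃Hello, W┃├───┼───┼───┼───┤ ┃├───┼───┼───┼──
┃$ █     ┃│ C │ MC│ MR│ M+│ ┃│ 0 │ . │ = │ +
┗━━━━━━━━┗━━━━━━━━━━━━━━━━━━┗━━━━━━━━━━━━━━━


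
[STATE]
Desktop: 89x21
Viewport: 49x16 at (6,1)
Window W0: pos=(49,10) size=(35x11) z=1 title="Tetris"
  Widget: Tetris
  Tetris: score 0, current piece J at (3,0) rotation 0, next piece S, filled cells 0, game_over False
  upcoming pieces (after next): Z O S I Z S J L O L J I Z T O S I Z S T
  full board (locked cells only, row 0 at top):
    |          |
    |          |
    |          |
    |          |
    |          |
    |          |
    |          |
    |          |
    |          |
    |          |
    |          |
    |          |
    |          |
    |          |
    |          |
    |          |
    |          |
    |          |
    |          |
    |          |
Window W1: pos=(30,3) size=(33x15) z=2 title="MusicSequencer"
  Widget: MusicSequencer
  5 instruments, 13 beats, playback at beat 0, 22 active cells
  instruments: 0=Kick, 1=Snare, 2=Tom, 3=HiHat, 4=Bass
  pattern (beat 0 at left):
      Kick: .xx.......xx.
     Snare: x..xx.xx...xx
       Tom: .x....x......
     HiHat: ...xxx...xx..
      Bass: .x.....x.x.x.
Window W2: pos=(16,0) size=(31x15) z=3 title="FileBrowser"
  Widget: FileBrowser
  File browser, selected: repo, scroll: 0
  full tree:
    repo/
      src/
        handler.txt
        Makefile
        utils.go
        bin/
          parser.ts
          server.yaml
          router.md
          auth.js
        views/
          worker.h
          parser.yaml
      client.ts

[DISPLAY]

          ┃ FileBrowser                 ┃        
          ┠─────────────────────────────┨        
          ┃> [-] repo/                  ┃━━━━━━━━
          ┃    [+] src/                 ┃        
          ┃    client.ts                ┃────────
          ┃                             ┃012     
          ┃                             ┃██·     
          ┃                             ┃·██     
          ┃                             ┃···     
          ┃                             ┃█··     
          ┃                             ┃·█·     
          ┃                             ┃        
          ┃                             ┃        
          ┗━━━━━━━━━━━━━━━━━━━━━━━━━━━━━┛        
                        ┃                        
                        ┃                        


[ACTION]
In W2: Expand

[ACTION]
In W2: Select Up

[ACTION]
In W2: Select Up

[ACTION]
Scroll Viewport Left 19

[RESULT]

                ┃ FileBrowser                 ┃  
                ┠─────────────────────────────┨  
                ┃> [-] repo/                  ┃━━
                ┃    [+] src/                 ┃  
                ┃    client.ts                ┃──
                ┃                             ┃01
                ┃                             ┃██
                ┃                             ┃·█
                ┃                             ┃··
                ┃                             ┃█·
                ┃                             ┃·█
                ┃                             ┃  
                ┃                             ┃  
                ┗━━━━━━━━━━━━━━━━━━━━━━━━━━━━━┛  
                              ┃                  
                              ┃                  


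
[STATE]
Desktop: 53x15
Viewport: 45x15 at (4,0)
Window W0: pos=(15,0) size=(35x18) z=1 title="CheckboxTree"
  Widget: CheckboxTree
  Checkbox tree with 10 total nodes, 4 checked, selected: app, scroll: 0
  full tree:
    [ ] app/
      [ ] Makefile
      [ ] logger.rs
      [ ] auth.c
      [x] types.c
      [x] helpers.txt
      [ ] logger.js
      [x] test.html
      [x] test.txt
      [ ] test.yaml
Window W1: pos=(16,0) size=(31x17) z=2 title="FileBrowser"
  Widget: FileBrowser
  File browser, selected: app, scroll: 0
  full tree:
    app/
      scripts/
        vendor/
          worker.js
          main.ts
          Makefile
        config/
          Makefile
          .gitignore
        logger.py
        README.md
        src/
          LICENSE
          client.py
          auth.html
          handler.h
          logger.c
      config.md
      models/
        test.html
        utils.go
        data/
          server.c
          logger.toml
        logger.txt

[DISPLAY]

           ┏┏━━━━━━━━━━━━━━━━━━━━━━━━━━━━━┓━━
           ┃┃ FileBrowser                 ┃  
           ┠┠─────────────────────────────┨──
           ┃┃> [-] app/                   ┃  
           ┃┃    [+] scripts/             ┃  
           ┃┃    config.md                ┃  
           ┃┃    [+] models/              ┃  
           ┃┃                             ┃  
           ┃┃                             ┃  
           ┃┃                             ┃  
           ┃┃                             ┃  
           ┃┃                             ┃  
           ┃┃                             ┃  
           ┃┃                             ┃  
           ┃┃                             ┃  


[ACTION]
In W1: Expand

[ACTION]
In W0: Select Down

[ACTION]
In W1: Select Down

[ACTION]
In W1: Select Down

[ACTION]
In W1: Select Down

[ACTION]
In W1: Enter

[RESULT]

           ┏┏━━━━━━━━━━━━━━━━━━━━━━━━━━━━━┓━━
           ┃┃ FileBrowser                 ┃  
           ┠┠─────────────────────────────┨──
           ┃┃  [-] app/                   ┃  
           ┃┃    [+] scripts/             ┃  
           ┃┃    config.md                ┃  
           ┃┃  > [-] models/              ┃  
           ┃┃      test.html              ┃  
           ┃┃      utils.go               ┃  
           ┃┃      [+] data/              ┃  
           ┃┃      logger.txt             ┃  
           ┃┃                             ┃  
           ┃┃                             ┃  
           ┃┃                             ┃  
           ┃┃                             ┃  


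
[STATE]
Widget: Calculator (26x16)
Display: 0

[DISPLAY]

                         0
┌───┬───┬───┬───┐         
│ 7 │ 8 │ 9 │ ÷ │         
├───┼───┼───┼───┤         
│ 4 │ 5 │ 6 │ × │         
├───┼───┼───┼───┤         
│ 1 │ 2 │ 3 │ - │         
├───┼───┼───┼───┤         
│ 0 │ . │ = │ + │         
├───┼───┼───┼───┤         
│ C │ MC│ MR│ M+│         
└───┴───┴───┴───┘         
                          
                          
                          
                          


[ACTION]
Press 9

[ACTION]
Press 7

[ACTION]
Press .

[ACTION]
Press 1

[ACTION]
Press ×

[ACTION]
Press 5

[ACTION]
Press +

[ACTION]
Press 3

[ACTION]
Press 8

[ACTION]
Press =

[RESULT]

                     523.5
┌───┬───┬───┬───┐         
│ 7 │ 8 │ 9 │ ÷ │         
├───┼───┼───┼───┤         
│ 4 │ 5 │ 6 │ × │         
├───┼───┼───┼───┤         
│ 1 │ 2 │ 3 │ - │         
├───┼───┼───┼───┤         
│ 0 │ . │ = │ + │         
├───┼───┼───┼───┤         
│ C │ MC│ MR│ M+│         
└───┴───┴───┴───┘         
                          
                          
                          
                          


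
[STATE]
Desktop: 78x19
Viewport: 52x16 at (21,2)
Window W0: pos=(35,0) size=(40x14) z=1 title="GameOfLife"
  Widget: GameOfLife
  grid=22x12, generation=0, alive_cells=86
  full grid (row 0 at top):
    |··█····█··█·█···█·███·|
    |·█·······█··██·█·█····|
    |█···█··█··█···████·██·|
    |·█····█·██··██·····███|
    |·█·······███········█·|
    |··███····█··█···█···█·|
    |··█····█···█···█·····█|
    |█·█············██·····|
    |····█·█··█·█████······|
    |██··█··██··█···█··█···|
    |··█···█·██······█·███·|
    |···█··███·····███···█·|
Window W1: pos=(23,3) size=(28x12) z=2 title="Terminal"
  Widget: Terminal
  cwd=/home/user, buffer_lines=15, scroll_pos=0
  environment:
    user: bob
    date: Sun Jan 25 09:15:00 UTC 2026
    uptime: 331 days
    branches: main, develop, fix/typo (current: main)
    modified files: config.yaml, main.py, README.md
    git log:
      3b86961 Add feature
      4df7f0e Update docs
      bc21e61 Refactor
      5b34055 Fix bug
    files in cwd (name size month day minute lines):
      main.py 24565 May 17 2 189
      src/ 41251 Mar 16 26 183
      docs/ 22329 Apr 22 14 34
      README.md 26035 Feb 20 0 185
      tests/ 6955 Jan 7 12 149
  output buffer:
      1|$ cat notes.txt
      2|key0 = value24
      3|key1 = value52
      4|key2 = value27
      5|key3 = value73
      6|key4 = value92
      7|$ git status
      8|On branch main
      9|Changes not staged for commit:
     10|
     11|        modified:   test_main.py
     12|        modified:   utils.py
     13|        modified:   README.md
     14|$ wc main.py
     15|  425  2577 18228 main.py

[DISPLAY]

              ┠─────────────────────────────────────
  ┏━━━━━━━━━━━━━━━━━━━━━━━━━━┓                      
  ┃ Terminal                 ┃█·█····               
  ┠──────────────────────────┨███·██·               
  ┃$ cat notes.txt           ┃····███               
  ┃key0 = value24            ┃·····█·               
  ┃key1 = value52            ┃·█···█·               
  ┃key2 = value27            ┃█·····█               
  ┃key3 = value73            ┃██·····               
  ┃key4 = value92            ┃█······               
  ┃$ git status              ┃█··█···               
  ┃On branch main            ┃━━━━━━━━━━━━━━━━━━━━━━
  ┗━━━━━━━━━━━━━━━━━━━━━━━━━━┛                      
                                                    
                                                    
                                                    


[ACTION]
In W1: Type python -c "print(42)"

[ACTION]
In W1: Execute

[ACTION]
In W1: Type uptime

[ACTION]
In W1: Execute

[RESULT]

              ┠─────────────────────────────────────
  ┏━━━━━━━━━━━━━━━━━━━━━━━━━━┓                      
  ┃ Terminal                 ┃█·█····               
  ┠──────────────────────────┨███·██·               
  ┃        modified:   README┃····███               
  ┃$ wc main.py              ┃·····█·               
  ┃  425  2577 18228 main.py ┃·█···█·               
  ┃$ python -c "print(42)"   ┃█·····█               
  ┃42                        ┃██·····               
  ┃$ uptime                  ┃█······               
  ┃ 10:00  up 331 days       ┃█··█···               
  ┃$ █                       ┃━━━━━━━━━━━━━━━━━━━━━━
  ┗━━━━━━━━━━━━━━━━━━━━━━━━━━┛                      
                                                    
                                                    
                                                    


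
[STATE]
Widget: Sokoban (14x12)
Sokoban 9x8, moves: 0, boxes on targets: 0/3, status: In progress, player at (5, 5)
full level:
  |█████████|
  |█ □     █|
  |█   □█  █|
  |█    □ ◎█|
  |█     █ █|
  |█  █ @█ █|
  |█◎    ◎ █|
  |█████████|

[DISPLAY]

█████████     
█ □     █     
█   □█  █     
█    □ ◎█     
█     █ █     
█  █ @█ █     
█◎    ◎ █     
█████████     
Moves: 0  0/3 
              
              
              


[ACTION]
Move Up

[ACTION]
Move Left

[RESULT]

█████████     
█ □     █     
█   □█  █     
█    □ ◎█     
█   @ █ █     
█  █  █ █     
█◎    ◎ █     
█████████     
Moves: 2  0/3 
              
              
              


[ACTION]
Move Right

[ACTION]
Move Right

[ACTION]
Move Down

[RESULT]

█████████     
█ □     █     
█   □█  █     
█    □ ◎█     
█     █ █     
█  █ @█ █     
█◎    ◎ █     
█████████     
Moves: 4  0/3 
              
              
              


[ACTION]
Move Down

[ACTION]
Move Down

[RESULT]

█████████     
█ □     █     
█   □█  █     
█    □ ◎█     
█     █ █     
█  █  █ █     
█◎   @◎ █     
█████████     
Moves: 5  0/3 
              
              
              


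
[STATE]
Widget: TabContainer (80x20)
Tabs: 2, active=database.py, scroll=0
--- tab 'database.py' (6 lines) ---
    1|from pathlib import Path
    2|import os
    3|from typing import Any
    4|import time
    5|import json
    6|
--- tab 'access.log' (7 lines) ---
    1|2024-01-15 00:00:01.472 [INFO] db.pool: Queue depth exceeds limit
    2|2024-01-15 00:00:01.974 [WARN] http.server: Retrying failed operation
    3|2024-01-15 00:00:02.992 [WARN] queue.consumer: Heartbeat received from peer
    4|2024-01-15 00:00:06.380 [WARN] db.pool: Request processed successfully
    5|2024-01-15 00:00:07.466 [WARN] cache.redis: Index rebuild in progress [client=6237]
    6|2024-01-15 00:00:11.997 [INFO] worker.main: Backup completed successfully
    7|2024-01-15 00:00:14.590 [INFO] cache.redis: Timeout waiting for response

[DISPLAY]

[database.py]│ access.log                                                       
────────────────────────────────────────────────────────────────────────────────
from pathlib import Path                                                        
import os                                                                       
from typing import Any                                                          
import time                                                                     
import json                                                                     
                                                                                
                                                                                
                                                                                
                                                                                
                                                                                
                                                                                
                                                                                
                                                                                
                                                                                
                                                                                
                                                                                
                                                                                
                                                                                


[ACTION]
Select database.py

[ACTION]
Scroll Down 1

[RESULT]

[database.py]│ access.log                                                       
────────────────────────────────────────────────────────────────────────────────
import os                                                                       
from typing import Any                                                          
import time                                                                     
import json                                                                     
                                                                                
                                                                                
                                                                                
                                                                                
                                                                                
                                                                                
                                                                                
                                                                                
                                                                                
                                                                                
                                                                                
                                                                                
                                                                                
                                                                                


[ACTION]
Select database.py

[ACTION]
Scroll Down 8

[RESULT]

[database.py]│ access.log                                                       
────────────────────────────────────────────────────────────────────────────────
                                                                                
                                                                                
                                                                                
                                                                                
                                                                                
                                                                                
                                                                                
                                                                                
                                                                                
                                                                                
                                                                                
                                                                                
                                                                                
                                                                                
                                                                                
                                                                                
                                                                                
                                                                                


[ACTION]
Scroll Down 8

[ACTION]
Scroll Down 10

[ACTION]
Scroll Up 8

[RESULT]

[database.py]│ access.log                                                       
────────────────────────────────────────────────────────────────────────────────
from pathlib import Path                                                        
import os                                                                       
from typing import Any                                                          
import time                                                                     
import json                                                                     
                                                                                
                                                                                
                                                                                
                                                                                
                                                                                
                                                                                
                                                                                
                                                                                
                                                                                
                                                                                
                                                                                
                                                                                
                                                                                


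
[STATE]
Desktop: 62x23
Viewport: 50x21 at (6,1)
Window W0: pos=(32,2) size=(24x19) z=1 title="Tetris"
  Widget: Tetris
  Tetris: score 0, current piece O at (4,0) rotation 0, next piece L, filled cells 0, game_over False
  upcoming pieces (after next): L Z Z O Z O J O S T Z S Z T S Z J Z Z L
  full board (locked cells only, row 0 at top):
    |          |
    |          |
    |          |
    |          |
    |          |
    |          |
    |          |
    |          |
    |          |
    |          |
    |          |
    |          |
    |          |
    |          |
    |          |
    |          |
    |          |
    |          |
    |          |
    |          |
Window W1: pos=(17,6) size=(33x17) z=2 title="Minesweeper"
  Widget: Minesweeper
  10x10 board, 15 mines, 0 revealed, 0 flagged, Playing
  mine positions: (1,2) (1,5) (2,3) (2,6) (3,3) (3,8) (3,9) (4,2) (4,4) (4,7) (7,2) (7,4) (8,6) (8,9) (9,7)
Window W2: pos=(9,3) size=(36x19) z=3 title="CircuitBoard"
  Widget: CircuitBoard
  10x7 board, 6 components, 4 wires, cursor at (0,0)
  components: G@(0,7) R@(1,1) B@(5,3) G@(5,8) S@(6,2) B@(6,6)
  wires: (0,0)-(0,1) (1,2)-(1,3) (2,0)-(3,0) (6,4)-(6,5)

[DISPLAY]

                                                  
                          ┏━━━━━━━━━━━━━━━━━━━━━━┓
   ┏━━━━━━━━━━━━━━━━━━━━━━━━━━━━━━━━━━┓          ┃
   ┃ CircuitBoard                     ┃──────────┨
   ┠──────────────────────────────────┨ext:      ┃
   ┃   0 1 2 3 4 5 6 7 8 9            ┃━━━━┓     ┃
   ┃0  [.]─ ·                       G ┃    ┃     ┃
   ┃                                  ┃────┨     ┃
   ┃1       R   · ─ ·                 ┃    ┃     ┃
   ┃                                  ┃    ┃     ┃
   ┃2   ·                             ┃    ┃     ┃
   ┃    │                             ┃    ┃     ┃
   ┃3   ·                             ┃    ┃     ┃
   ┃                                  ┃    ┃     ┃
   ┃4                                 ┃    ┃     ┃
   ┃                                  ┃    ┃     ┃
   ┃5               B                 ┃    ┃     ┃
   ┃                                  ┃    ┃     ┃
   ┃6           S       · ─ ·   B     ┃    ┃     ┃
   ┃Cursor: (0,0)                     ┃    ┃━━━━━┛
   ┗━━━━━━━━━━━━━━━━━━━━━━━━━━━━━━━━━━┛    ┃      


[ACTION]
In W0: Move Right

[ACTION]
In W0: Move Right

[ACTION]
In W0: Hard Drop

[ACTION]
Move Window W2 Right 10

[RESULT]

                                                  
                          ┏━━━━━━━━━━━━━━━━━━━━━━┓
             ┏━━━━━━━━━━━━━━━━━━━━━━━━━━━━━━━━━━┓┃
             ┃ CircuitBoard                     ┃┨
             ┠──────────────────────────────────┨┃
           ┏━┃   0 1 2 3 4 5 6 7 8 9            ┃┃
           ┃ ┃0  [.]─ ·                       G ┃┃
           ┠─┃                                  ┃┃
           ┃■┃1       R   · ─ ·                 ┃┃
           ┃■┃                                  ┃┃
           ┃■┃2   ·                             ┃┃
           ┃■┃    │                             ┃┃
           ┃■┃3   ·                             ┃┃
           ┃■┃                                  ┃┃
           ┃■┃4                                 ┃┃
           ┃■┃                                  ┃┃
           ┃■┃5               B                 ┃┃
           ┃■┃                                  ┃┃
           ┃ ┃6           S       · ─ ·   B     ┃┃
           ┃ ┃Cursor: (0,0)                     ┃┛
           ┃ ┗━━━━━━━━━━━━━━━━━━━━━━━━━━━━━━━━━━┛ 


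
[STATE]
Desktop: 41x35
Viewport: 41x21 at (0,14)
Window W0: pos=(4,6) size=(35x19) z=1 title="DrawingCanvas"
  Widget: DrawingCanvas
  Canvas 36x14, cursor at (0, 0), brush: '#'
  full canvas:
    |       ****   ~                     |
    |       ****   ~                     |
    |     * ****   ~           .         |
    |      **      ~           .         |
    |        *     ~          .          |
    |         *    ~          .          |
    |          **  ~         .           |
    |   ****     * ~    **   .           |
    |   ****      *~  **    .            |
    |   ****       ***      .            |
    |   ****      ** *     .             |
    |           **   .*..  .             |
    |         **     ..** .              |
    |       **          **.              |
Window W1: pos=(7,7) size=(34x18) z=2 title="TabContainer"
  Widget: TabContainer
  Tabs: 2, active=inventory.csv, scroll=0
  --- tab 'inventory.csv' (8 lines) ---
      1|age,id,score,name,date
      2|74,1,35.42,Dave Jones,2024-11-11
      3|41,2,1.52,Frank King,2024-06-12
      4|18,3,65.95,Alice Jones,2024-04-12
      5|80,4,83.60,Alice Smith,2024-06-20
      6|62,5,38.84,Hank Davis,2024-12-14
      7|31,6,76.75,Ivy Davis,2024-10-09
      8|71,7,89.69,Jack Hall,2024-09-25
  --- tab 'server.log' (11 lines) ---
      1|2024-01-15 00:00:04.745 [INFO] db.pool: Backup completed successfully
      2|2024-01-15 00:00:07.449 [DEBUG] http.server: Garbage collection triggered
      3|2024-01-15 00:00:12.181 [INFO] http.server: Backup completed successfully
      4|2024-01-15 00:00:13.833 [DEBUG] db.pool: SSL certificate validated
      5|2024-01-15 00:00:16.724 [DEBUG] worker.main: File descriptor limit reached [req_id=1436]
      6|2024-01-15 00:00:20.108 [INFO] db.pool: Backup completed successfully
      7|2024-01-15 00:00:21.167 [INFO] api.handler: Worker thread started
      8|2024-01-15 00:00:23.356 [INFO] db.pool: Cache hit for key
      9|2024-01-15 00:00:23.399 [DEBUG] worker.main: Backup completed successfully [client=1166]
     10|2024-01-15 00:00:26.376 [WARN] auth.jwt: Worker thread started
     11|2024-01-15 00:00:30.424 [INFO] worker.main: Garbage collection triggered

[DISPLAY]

    ┃  ┃41,2,1.52,Frank King,2024-06-12 ┃
    ┃  ┃18,3,65.95,Alice Jones,2024-04-1┃
    ┃  ┃80,4,83.60,Alice Smith,2024-06-2┃
    ┃  ┃62,5,38.84,Hank Davis,2024-12-14┃
    ┃  ┃31,6,76.75,Ivy Davis,2024-10-09 ┃
    ┃  ┃71,7,89.69,Jack Hall,2024-09-25 ┃
    ┃  ┃                                ┃
    ┃  ┃                                ┃
    ┃  ┃                                ┃
    ┃  ┃                                ┃
    ┗━━┗━━━━━━━━━━━━━━━━━━━━━━━━━━━━━━━━┛
                                         
                                         
                                         
                                         
                                         
                                         
                                         
                                         
                                         
                                         


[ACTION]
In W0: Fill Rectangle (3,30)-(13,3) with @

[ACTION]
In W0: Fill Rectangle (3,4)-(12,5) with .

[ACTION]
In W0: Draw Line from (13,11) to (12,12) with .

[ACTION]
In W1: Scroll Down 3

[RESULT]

    ┃  ┃62,5,38.84,Hank Davis,2024-12-14┃
    ┃  ┃31,6,76.75,Ivy Davis,2024-10-09 ┃
    ┃  ┃71,7,89.69,Jack Hall,2024-09-25 ┃
    ┃  ┃                                ┃
    ┃  ┃                                ┃
    ┃  ┃                                ┃
    ┃  ┃                                ┃
    ┃  ┃                                ┃
    ┃  ┃                                ┃
    ┃  ┃                                ┃
    ┗━━┗━━━━━━━━━━━━━━━━━━━━━━━━━━━━━━━━┛
                                         
                                         
                                         
                                         
                                         
                                         
                                         
                                         
                                         
                                         


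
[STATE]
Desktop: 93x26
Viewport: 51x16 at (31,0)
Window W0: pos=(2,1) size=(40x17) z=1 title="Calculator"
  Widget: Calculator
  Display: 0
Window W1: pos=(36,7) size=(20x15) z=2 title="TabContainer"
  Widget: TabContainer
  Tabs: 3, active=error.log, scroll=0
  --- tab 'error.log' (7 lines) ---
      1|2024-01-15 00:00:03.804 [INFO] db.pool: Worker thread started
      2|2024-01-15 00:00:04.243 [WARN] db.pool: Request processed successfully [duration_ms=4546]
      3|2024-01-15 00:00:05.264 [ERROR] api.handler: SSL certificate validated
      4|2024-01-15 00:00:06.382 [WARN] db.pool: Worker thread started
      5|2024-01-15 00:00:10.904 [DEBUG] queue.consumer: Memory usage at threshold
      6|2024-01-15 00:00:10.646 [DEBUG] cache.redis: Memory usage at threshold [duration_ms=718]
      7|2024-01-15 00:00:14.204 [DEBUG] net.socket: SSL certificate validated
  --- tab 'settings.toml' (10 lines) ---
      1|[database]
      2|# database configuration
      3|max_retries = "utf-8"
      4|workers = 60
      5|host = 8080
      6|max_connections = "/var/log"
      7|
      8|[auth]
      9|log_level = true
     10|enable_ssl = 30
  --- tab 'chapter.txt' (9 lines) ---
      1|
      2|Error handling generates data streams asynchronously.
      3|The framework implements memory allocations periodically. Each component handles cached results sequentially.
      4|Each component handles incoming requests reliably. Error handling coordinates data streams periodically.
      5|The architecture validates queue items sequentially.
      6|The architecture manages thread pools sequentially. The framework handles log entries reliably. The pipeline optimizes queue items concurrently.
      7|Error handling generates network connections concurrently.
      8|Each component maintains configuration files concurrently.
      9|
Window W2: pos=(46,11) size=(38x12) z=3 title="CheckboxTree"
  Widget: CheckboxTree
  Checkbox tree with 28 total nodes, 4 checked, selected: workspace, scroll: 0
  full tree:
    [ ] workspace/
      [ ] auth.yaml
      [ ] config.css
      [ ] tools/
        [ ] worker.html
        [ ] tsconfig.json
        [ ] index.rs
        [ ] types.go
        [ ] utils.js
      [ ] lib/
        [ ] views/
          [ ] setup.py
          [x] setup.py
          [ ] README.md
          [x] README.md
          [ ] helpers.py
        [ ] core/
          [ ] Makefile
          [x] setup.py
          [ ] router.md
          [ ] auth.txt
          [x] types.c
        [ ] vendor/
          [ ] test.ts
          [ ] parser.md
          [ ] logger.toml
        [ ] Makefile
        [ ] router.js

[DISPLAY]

                                                   
━━━━━━━━━━┓                                        
          ┃                                        
──────────┨                                        
         0┃                                        
          ┃                                        
          ┃                                        
     ┏━━━━━━━━━━━━━━━━━━┓                          
     ┃ TabContainer     ┃                          
     ┠──────────────────┨                          
     ┃[error.log]│ setti┃                          
     ┃─────────┏━━━━━━━━━━━━━━━━━━━━━━━━━━━━━━━━━━━
     ┃2024-01-1┃ CheckboxTree                      
     ┃2024-01-1┠───────────────────────────────────
     ┃2024-01-1┃>[-] workspace/                    
     ┃2024-01-1┃   [ ] auth.yaml                   


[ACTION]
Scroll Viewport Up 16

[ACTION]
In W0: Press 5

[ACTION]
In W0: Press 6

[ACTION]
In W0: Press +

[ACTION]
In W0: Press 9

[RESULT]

                                                   
━━━━━━━━━━┓                                        
          ┃                                        
──────────┨                                        
         9┃                                        
          ┃                                        
          ┃                                        
     ┏━━━━━━━━━━━━━━━━━━┓                          
     ┃ TabContainer     ┃                          
     ┠──────────────────┨                          
     ┃[error.log]│ setti┃                          
     ┃─────────┏━━━━━━━━━━━━━━━━━━━━━━━━━━━━━━━━━━━
     ┃2024-01-1┃ CheckboxTree                      
     ┃2024-01-1┠───────────────────────────────────
     ┃2024-01-1┃>[-] workspace/                    
     ┃2024-01-1┃   [ ] auth.yaml                   


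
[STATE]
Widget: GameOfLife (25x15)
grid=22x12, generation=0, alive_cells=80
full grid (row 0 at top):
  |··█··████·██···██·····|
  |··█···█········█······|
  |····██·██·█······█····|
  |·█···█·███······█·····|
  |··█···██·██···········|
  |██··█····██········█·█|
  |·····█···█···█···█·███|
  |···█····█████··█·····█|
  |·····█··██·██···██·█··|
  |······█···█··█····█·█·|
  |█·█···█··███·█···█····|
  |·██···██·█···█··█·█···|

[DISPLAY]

Gen: 0                   
··█··████·██···██·····   
··█···█········█······   
····██·██·█······█····   
·█···█·███······█·····   
··█···██·██···········   
██··█····██········█·█   
·····█···█···█···█·███   
···█····█████··█·····█   
·····█··██·██···██·█··   
······█···█··█····█·█·   
█·█···█··███·█···█····   
·██···██·█···█··█·█···   
                         
                         


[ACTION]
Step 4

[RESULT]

Gen: 4                   
····██·········██·····   
····██·········██·····   
······················   
······················   
······················   
·················███··   
···············█··██··   
···············█······   
··················█···   
··········█····█··█···   
·██······█···█·███····   
·██······█··██········   
                         
                         


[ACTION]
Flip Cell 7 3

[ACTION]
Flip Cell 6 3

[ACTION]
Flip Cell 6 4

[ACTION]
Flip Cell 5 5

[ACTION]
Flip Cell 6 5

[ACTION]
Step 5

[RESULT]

Gen: 9                   
····██·········██·····   
····██·········██·····   
······················   
··················█···   
·················█··█·   
·················█····   
····················█·   
···············█······   
··············█·█·····   
············█···██····   
·██········█··█···█···   
·██········██··████···   
                         
                         
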